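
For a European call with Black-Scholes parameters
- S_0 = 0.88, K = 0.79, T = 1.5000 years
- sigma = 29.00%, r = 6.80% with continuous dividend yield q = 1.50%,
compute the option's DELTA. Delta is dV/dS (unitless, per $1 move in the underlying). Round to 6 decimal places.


d1 = 0.7051826504; d2 = 0.3500066377
phi(d1) = 0.3111189953; exp(-qT) = 0.9777512372; exp(-rT) = 0.9030295517
N(d1) = 0.7596517116
Delta = exp(-qT) * N(d1) = 0.9777512372 * 0.7596517116 = 0.742750

Answer: Delta = 0.742750


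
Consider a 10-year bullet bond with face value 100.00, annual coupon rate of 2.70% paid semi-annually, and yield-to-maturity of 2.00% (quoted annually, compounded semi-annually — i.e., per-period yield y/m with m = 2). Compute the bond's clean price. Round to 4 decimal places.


Answer: Price = 106.3159

Derivation:
Coupon per period c = face * coupon_rate / m = 1.350000
Periods per year m = 2; per-period yield y/m = 0.010000
Number of cashflows N = 20
Cashflows (t years, CF_t, discount factor 1/(1+y/m)^(m*t), PV):
  t = 0.5000: CF_t = 1.350000, DF = 0.990099, PV = 1.336634
  t = 1.0000: CF_t = 1.350000, DF = 0.980296, PV = 1.323400
  t = 1.5000: CF_t = 1.350000, DF = 0.970590, PV = 1.310297
  t = 2.0000: CF_t = 1.350000, DF = 0.960980, PV = 1.297323
  t = 2.5000: CF_t = 1.350000, DF = 0.951466, PV = 1.284479
  t = 3.0000: CF_t = 1.350000, DF = 0.942045, PV = 1.271761
  t = 3.5000: CF_t = 1.350000, DF = 0.932718, PV = 1.259169
  t = 4.0000: CF_t = 1.350000, DF = 0.923483, PV = 1.246702
  t = 4.5000: CF_t = 1.350000, DF = 0.914340, PV = 1.234359
  t = 5.0000: CF_t = 1.350000, DF = 0.905287, PV = 1.222137
  t = 5.5000: CF_t = 1.350000, DF = 0.896324, PV = 1.210037
  t = 6.0000: CF_t = 1.350000, DF = 0.887449, PV = 1.198056
  t = 6.5000: CF_t = 1.350000, DF = 0.878663, PV = 1.186195
  t = 7.0000: CF_t = 1.350000, DF = 0.869963, PV = 1.174450
  t = 7.5000: CF_t = 1.350000, DF = 0.861349, PV = 1.162822
  t = 8.0000: CF_t = 1.350000, DF = 0.852821, PV = 1.151309
  t = 8.5000: CF_t = 1.350000, DF = 0.844377, PV = 1.139910
  t = 9.0000: CF_t = 1.350000, DF = 0.836017, PV = 1.128623
  t = 9.5000: CF_t = 1.350000, DF = 0.827740, PV = 1.117449
  t = 10.0000: CF_t = 101.350000, DF = 0.819544, PV = 83.060832
Price P = sum_t PV_t = 106.315944


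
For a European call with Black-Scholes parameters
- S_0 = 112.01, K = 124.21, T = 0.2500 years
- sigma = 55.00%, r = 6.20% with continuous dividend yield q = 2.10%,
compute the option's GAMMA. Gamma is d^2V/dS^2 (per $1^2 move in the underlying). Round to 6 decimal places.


d1 = -0.2011746492; d2 = -0.4761746492
phi(d1) = 0.3909505675; exp(-qT) = 0.9947637572; exp(-rT) = 0.9846195068
Gamma = exp(-qT) * phi(d1) / (S * sigma * sqrt(T)) = 0.9947637572 * 0.3909505675 / (112.0100 * 0.5500 * 0.5000000000) = 0.012626

Answer: Gamma = 0.012626


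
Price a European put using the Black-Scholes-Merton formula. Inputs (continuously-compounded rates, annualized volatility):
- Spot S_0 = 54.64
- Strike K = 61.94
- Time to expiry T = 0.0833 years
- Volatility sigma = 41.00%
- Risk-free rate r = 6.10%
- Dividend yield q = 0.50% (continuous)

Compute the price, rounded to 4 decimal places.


Answer: Price = 7.5584

Derivation:
d1 = (ln(S/K) + (r - q + 0.5*sigma^2) * T) / (sigma * sqrt(T)) = -0.96113230
d2 = d1 - sigma * sqrt(T) = -1.07946543
exp(-rT) = 0.99493159; exp(-qT) = 0.99958359
P = K * exp(-rT) * N(-d2) - S_0 * exp(-qT) * N(-d1)
N(-d1) = 0.83175717; N(-d2) = 0.85980985
P = 61.9400 * 0.99493159 * 0.85980985 - 54.6400 * 0.99958359 * 0.83175717 = 7.5584


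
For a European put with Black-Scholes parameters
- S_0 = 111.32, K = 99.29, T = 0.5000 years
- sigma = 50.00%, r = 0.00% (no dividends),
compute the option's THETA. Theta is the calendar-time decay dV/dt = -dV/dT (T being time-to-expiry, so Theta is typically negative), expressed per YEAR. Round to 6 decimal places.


Answer: Theta = -13.854721

Derivation:
d1 = 0.5002471489; d2 = 0.1466937583
phi(d1) = 0.3520218124; exp(-qT) = 1.0000000000; exp(-rT) = 1.0000000000
Theta = -S*exp(-qT)*phi(d1)*sigma/(2*sqrt(T)) + r*K*exp(-rT)*N(-d2) - q*S*exp(-qT)*N(-d1)
N(-d1) = 0.3084505316; N(-d2) = 0.4416868727; sqrt(T) = 0.7071067812
Term 1 = -111.3200 * 1.0000000000 * 0.3520218124 * 0.5000 / (2 * 0.7071067812) = -13.8547208138
Term 2 = 0.0000 * 99.2900 * 1.0000000000 * 0.4416868727 = 0.0000000000
Term 3 = 0 (no dividend yield, q = 0)
Theta = -13.8547208138 + (0.0000000000) + (0.0000000000) = -13.854721


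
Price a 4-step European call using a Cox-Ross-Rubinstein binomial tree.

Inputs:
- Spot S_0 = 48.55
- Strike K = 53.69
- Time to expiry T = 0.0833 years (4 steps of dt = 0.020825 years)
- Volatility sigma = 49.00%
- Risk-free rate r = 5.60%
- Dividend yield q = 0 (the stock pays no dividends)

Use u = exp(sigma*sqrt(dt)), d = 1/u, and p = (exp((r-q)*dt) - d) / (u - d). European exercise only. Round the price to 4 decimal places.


dt = T/N = 0.020825
u = exp(sigma*sqrt(dt)) = 1.073271; d = 1/u = 0.931731
p = (exp((r-q)*dt) - d) / (u - d) = 0.490574
Discount per step: exp(-r*dt) = 0.998834
Stock lattice S(k, i) with i counting down-moves:
  k=0: S(0,0) = 48.5500
  k=1: S(1,0) = 52.1073; S(1,1) = 45.2355
  k=2: S(2,0) = 55.9253; S(2,1) = 48.5500; S(2,2) = 42.1473
  k=3: S(3,0) = 60.0230; S(3,1) = 52.1073; S(3,2) = 45.2355; S(3,3) = 39.2700
  k=4: S(4,0) = 64.4210; S(4,1) = 55.9253; S(4,2) = 48.5500; S(4,3) = 42.1473; S(4,4) = 36.5891
Terminal payoffs V(N, i) = max(S_T - K, 0):
  V(4,0) = 10.730973; V(4,1) = 2.235291; V(4,2) = 0.000000; V(4,3) = 0.000000; V(4,4) = 0.000000
Backward induction: V(k, i) = exp(-r*dt) * [p * V(k+1, i) + (1-p) * V(k+1, i+1)].
  V(3,0) = exp(-r*dt) * [p*10.730973 + (1-p)*2.235291] = 6.395586
  V(3,1) = exp(-r*dt) * [p*2.235291 + (1-p)*0.000000] = 1.095297
  V(3,2) = exp(-r*dt) * [p*0.000000 + (1-p)*0.000000] = 0.000000
  V(3,3) = exp(-r*dt) * [p*0.000000 + (1-p)*0.000000] = 0.000000
  V(2,0) = exp(-r*dt) * [p*6.395586 + (1-p)*1.095297] = 3.691172
  V(2,1) = exp(-r*dt) * [p*1.095297 + (1-p)*0.000000] = 0.536698
  V(2,2) = exp(-r*dt) * [p*0.000000 + (1-p)*0.000000] = 0.000000
  V(1,0) = exp(-r*dt) * [p*3.691172 + (1-p)*0.536698] = 2.081771
  V(1,1) = exp(-r*dt) * [p*0.536698 + (1-p)*0.000000] = 0.262983
  V(0,0) = exp(-r*dt) * [p*2.081771 + (1-p)*0.262983] = 1.153886

Answer: Price = V(0,0) = 1.1539


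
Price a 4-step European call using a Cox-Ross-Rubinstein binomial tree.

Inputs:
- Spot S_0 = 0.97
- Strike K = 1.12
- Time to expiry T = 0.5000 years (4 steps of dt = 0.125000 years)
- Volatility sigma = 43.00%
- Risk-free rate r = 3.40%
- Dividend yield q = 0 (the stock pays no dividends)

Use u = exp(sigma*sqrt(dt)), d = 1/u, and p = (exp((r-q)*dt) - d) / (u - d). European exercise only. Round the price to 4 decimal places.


dt = T/N = 0.125000
u = exp(sigma*sqrt(dt)) = 1.164193; d = 1/u = 0.858964
p = (exp((r-q)*dt) - d) / (u - d) = 0.476020
Discount per step: exp(-r*dt) = 0.995759
Stock lattice S(k, i) with i counting down-moves:
  k=0: S(0,0) = 0.9700
  k=1: S(1,0) = 1.1293; S(1,1) = 0.8332
  k=2: S(2,0) = 1.3147; S(2,1) = 0.9700; S(2,2) = 0.7157
  k=3: S(3,0) = 1.5305; S(3,1) = 1.1293; S(3,2) = 0.8332; S(3,3) = 0.6147
  k=4: S(4,0) = 1.7819; S(4,1) = 1.3147; S(4,2) = 0.9700; S(4,3) = 0.7157; S(4,4) = 0.5280
Terminal payoffs V(N, i) = max(S_T - K, 0):
  V(4,0) = 0.661851; V(4,1) = 0.194684; V(4,2) = 0.000000; V(4,3) = 0.000000; V(4,4) = 0.000000
Backward induction: V(k, i) = exp(-r*dt) * [p * V(k+1, i) + (1-p) * V(k+1, i+1)].
  V(3,0) = exp(-r*dt) * [p*0.661851 + (1-p)*0.194684] = 0.415296
  V(3,1) = exp(-r*dt) * [p*0.194684 + (1-p)*0.000000] = 0.092281
  V(3,2) = exp(-r*dt) * [p*0.000000 + (1-p)*0.000000] = 0.000000
  V(3,3) = exp(-r*dt) * [p*0.000000 + (1-p)*0.000000] = 0.000000
  V(2,0) = exp(-r*dt) * [p*0.415296 + (1-p)*0.092281] = 0.244999
  V(2,1) = exp(-r*dt) * [p*0.092281 + (1-p)*0.000000] = 0.043741
  V(2,2) = exp(-r*dt) * [p*0.000000 + (1-p)*0.000000] = 0.000000
  V(1,0) = exp(-r*dt) * [p*0.244999 + (1-p)*0.043741] = 0.138952
  V(1,1) = exp(-r*dt) * [p*0.043741 + (1-p)*0.000000] = 0.020733
  V(0,0) = exp(-r*dt) * [p*0.138952 + (1-p)*0.020733] = 0.076681

Answer: Price = V(0,0) = 0.0767


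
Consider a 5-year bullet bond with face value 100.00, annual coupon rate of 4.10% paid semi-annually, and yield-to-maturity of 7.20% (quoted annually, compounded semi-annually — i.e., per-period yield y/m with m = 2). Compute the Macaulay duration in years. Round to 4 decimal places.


Answer: Macaulay duration = 4.5338 years

Derivation:
Coupon per period c = face * coupon_rate / m = 2.050000
Periods per year m = 2; per-period yield y/m = 0.036000
Number of cashflows N = 10
Cashflows (t years, CF_t, discount factor 1/(1+y/m)^(m*t), PV):
  t = 0.5000: CF_t = 2.050000, DF = 0.965251, PV = 1.978764
  t = 1.0000: CF_t = 2.050000, DF = 0.931709, PV = 1.910004
  t = 1.5000: CF_t = 2.050000, DF = 0.899333, PV = 1.843634
  t = 2.0000: CF_t = 2.050000, DF = 0.868082, PV = 1.779569
  t = 2.5000: CF_t = 2.050000, DF = 0.837917, PV = 1.717731
  t = 3.0000: CF_t = 2.050000, DF = 0.808801, PV = 1.658041
  t = 3.5000: CF_t = 2.050000, DF = 0.780696, PV = 1.600426
  t = 4.0000: CF_t = 2.050000, DF = 0.753567, PV = 1.544813
  t = 4.5000: CF_t = 2.050000, DF = 0.727381, PV = 1.491132
  t = 5.0000: CF_t = 102.050000, DF = 0.702106, PV = 71.649878
Price P = sum_t PV_t = 87.173992
Macaulay numerator sum_t t * PV_t:
  t * PV_t at t = 0.5000: 0.989382
  t * PV_t at t = 1.0000: 1.910004
  t * PV_t at t = 1.5000: 2.765450
  t * PV_t at t = 2.0000: 3.559138
  t * PV_t at t = 2.5000: 4.294327
  t * PV_t at t = 3.0000: 4.974124
  t * PV_t at t = 3.5000: 5.601491
  t * PV_t at t = 4.0000: 6.179251
  t * PV_t at t = 4.5000: 6.710094
  t * PV_t at t = 5.0000: 358.249390
Macaulay duration D = (sum_t t * PV_t) / P = 395.232650 / 87.173992 = 4.533837


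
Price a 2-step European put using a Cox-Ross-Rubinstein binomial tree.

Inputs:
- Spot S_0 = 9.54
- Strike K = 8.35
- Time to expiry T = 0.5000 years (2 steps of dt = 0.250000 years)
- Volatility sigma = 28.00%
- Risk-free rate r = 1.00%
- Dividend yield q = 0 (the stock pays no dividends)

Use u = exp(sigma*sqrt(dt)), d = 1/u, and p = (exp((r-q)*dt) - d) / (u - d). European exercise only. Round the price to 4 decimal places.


dt = T/N = 0.250000
u = exp(sigma*sqrt(dt)) = 1.150274; d = 1/u = 0.869358
p = (exp((r-q)*dt) - d) / (u - d) = 0.473968
Discount per step: exp(-r*dt) = 0.997503
Stock lattice S(k, i) with i counting down-moves:
  k=0: S(0,0) = 9.5400
  k=1: S(1,0) = 10.9736; S(1,1) = 8.2937
  k=2: S(2,0) = 12.6227; S(2,1) = 9.5400; S(2,2) = 7.2102
Terminal payoffs V(N, i) = max(K - S_T, 0):
  V(2,0) = 0.000000; V(2,1) = 0.000000; V(2,2) = 1.139823
Backward induction: V(k, i) = exp(-r*dt) * [p * V(k+1, i) + (1-p) * V(k+1, i+1)].
  V(1,0) = exp(-r*dt) * [p*0.000000 + (1-p)*0.000000] = 0.000000
  V(1,1) = exp(-r*dt) * [p*0.000000 + (1-p)*1.139823] = 0.598087
  V(0,0) = exp(-r*dt) * [p*0.000000 + (1-p)*0.598087] = 0.313827

Answer: Price = V(0,0) = 0.3138


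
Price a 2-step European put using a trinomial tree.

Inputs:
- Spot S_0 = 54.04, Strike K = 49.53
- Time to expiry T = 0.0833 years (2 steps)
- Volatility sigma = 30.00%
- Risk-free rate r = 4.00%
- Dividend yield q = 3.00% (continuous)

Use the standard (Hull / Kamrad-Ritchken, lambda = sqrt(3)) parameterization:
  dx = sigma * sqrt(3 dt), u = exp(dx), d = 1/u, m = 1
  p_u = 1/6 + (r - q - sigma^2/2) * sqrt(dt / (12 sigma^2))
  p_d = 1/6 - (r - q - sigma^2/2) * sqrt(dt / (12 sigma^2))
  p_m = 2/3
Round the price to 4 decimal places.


dt = T/N = 0.041650; dx = sigma*sqrt(3*dt) = 0.106045
u = exp(dx) = 1.111872; d = 1/u = 0.899384
p_u = 0.159793, p_m = 0.666667, p_d = 0.173540
Discount per step: exp(-r*dt) = 0.998335
Stock lattice S(k, j) with j the centered position index:
  k=0: S(0,+0) = 54.0400
  k=1: S(1,-1) = 48.6027; S(1,+0) = 54.0400; S(1,+1) = 60.0855
  k=2: S(2,-2) = 43.7125; S(2,-1) = 48.6027; S(2,+0) = 54.0400; S(2,+1) = 60.0855; S(2,+2) = 66.8074
Terminal payoffs V(N, j) = max(K - S_T, 0):
  V(2,-2) = 5.817465; V(2,-1) = 0.927270; V(2,+0) = 0.000000; V(2,+1) = 0.000000; V(2,+2) = 0.000000
Backward induction: V(k, j) = exp(-r*dt) * [p_u * V(k+1, j+1) + p_m * V(k+1, j) + p_d * V(k+1, j-1)]
  V(1,-1) = exp(-r*dt) * [p_u*0.000000 + p_m*0.927270 + p_d*5.817465] = 1.625033
  V(1,+0) = exp(-r*dt) * [p_u*0.000000 + p_m*0.000000 + p_d*0.927270] = 0.160650
  V(1,+1) = exp(-r*dt) * [p_u*0.000000 + p_m*0.000000 + p_d*0.000000] = 0.000000
  V(0,+0) = exp(-r*dt) * [p_u*0.000000 + p_m*0.160650 + p_d*1.625033] = 0.388461

Answer: Price = V(0,0) = 0.3885


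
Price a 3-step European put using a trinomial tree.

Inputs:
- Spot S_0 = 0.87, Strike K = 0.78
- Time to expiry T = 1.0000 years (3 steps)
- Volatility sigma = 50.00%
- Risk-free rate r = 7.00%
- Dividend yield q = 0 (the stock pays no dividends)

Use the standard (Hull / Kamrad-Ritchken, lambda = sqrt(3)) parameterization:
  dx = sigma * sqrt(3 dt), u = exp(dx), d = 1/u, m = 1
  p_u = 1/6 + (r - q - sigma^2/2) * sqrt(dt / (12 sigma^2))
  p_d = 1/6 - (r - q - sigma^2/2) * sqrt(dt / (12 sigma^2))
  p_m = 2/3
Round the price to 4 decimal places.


Answer: Price = V(0,0) = 0.0944

Derivation:
dt = T/N = 0.333333; dx = sigma*sqrt(3*dt) = 0.500000
u = exp(dx) = 1.648721; d = 1/u = 0.606531
p_u = 0.148333, p_m = 0.666667, p_d = 0.185000
Discount per step: exp(-r*dt) = 0.976937
Stock lattice S(k, j) with j the centered position index:
  k=0: S(0,+0) = 0.8700
  k=1: S(1,-1) = 0.5277; S(1,+0) = 0.8700; S(1,+1) = 1.4344
  k=2: S(2,-2) = 0.3201; S(2,-1) = 0.5277; S(2,+0) = 0.8700; S(2,+1) = 1.4344; S(2,+2) = 2.3649
  k=3: S(3,-3) = 0.1941; S(3,-2) = 0.3201; S(3,-1) = 0.5277; S(3,+0) = 0.8700; S(3,+1) = 1.4344; S(3,+2) = 2.3649; S(3,+3) = 3.8991
Terminal payoffs V(N, j) = max(K - S_T, 0):
  V(3,-3) = 0.585877; V(3,-2) = 0.459945; V(3,-1) = 0.252318; V(3,+0) = 0.000000; V(3,+1) = 0.000000; V(3,+2) = 0.000000; V(3,+3) = 0.000000
Backward induction: V(k, j) = exp(-r*dt) * [p_u * V(k+1, j+1) + p_m * V(k+1, j) + p_d * V(k+1, j-1)]
  V(2,-2) = exp(-r*dt) * [p_u*0.252318 + p_m*0.459945 + p_d*0.585877] = 0.442010
  V(2,-1) = exp(-r*dt) * [p_u*0.000000 + p_m*0.252318 + p_d*0.459945] = 0.247460
  V(2,+0) = exp(-r*dt) * [p_u*0.000000 + p_m*0.000000 + p_d*0.252318] = 0.045602
  V(2,+1) = exp(-r*dt) * [p_u*0.000000 + p_m*0.000000 + p_d*0.000000] = 0.000000
  V(2,+2) = exp(-r*dt) * [p_u*0.000000 + p_m*0.000000 + p_d*0.000000] = 0.000000
  V(1,-1) = exp(-r*dt) * [p_u*0.045602 + p_m*0.247460 + p_d*0.442010] = 0.247663
  V(1,+0) = exp(-r*dt) * [p_u*0.000000 + p_m*0.045602 + p_d*0.247460] = 0.074425
  V(1,+1) = exp(-r*dt) * [p_u*0.000000 + p_m*0.000000 + p_d*0.045602] = 0.008242
  V(0,+0) = exp(-r*dt) * [p_u*0.008242 + p_m*0.074425 + p_d*0.247663] = 0.094427


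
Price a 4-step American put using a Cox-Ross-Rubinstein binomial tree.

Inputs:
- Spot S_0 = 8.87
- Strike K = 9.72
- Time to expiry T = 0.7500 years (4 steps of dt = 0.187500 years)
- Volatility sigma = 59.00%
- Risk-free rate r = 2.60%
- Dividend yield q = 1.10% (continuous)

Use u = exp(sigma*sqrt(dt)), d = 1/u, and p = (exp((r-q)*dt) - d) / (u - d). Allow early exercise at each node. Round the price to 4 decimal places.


Answer: Price = V(0,0) = 2.2818

Derivation:
dt = T/N = 0.187500
u = exp(sigma*sqrt(dt)) = 1.291078; d = 1/u = 0.774547
p = (exp((r-q)*dt) - d) / (u - d) = 0.441928
Discount per step: exp(-r*dt) = 0.995137
Stock lattice S(k, i) with i counting down-moves:
  k=0: S(0,0) = 8.8700
  k=1: S(1,0) = 11.4519; S(1,1) = 6.8702
  k=2: S(2,0) = 14.7852; S(2,1) = 8.8700; S(2,2) = 5.3213
  k=3: S(3,0) = 19.0889; S(3,1) = 11.4519; S(3,2) = 6.8702; S(3,3) = 4.1216
  k=4: S(4,0) = 24.6453; S(4,1) = 14.7852; S(4,2) = 8.8700; S(4,3) = 5.3213; S(4,4) = 3.1924
Terminal payoffs V(N, i) = max(K - S_T, 0):
  V(4,0) = 0.000000; V(4,1) = 0.000000; V(4,2) = 0.850000; V(4,3) = 4.398688; V(4,4) = 6.527626
Backward induction: V(k, i) = exp(-r*dt) * [p * V(k+1, i) + (1-p) * V(k+1, i+1)]; then take max(V_cont, immediate exercise) for American.
  V(3,0) = exp(-r*dt) * [p*0.000000 + (1-p)*0.000000] = 0.000000; exercise = 0.000000; V(3,0) = max -> 0.000000
  V(3,1) = exp(-r*dt) * [p*0.000000 + (1-p)*0.850000] = 0.472054; exercise = 0.000000; V(3,1) = max -> 0.472054
  V(3,2) = exp(-r*dt) * [p*0.850000 + (1-p)*4.398688] = 2.816657; exercise = 2.849772; V(3,2) = max -> 2.849772
  V(3,3) = exp(-r*dt) * [p*4.398688 + (1-p)*6.527626] = 5.559619; exercise = 5.598396; V(3,3) = max -> 5.598396
  V(2,0) = exp(-r*dt) * [p*0.000000 + (1-p)*0.472054] = 0.262159; exercise = 0.000000; V(2,0) = max -> 0.262159
  V(2,1) = exp(-r*dt) * [p*0.472054 + (1-p)*2.849772] = 1.790242; exercise = 0.850000; V(2,1) = max -> 1.790242
  V(2,2) = exp(-r*dt) * [p*2.849772 + (1-p)*5.598396] = 4.362383; exercise = 4.398688; V(2,2) = max -> 4.398688
  V(1,0) = exp(-r*dt) * [p*0.262159 + (1-p)*1.790242] = 1.109517; exercise = 0.000000; V(1,0) = max -> 1.109517
  V(1,1) = exp(-r*dt) * [p*1.790242 + (1-p)*4.398688] = 3.230156; exercise = 2.849772; V(1,1) = max -> 3.230156
  V(0,0) = exp(-r*dt) * [p*1.109517 + (1-p)*3.230156] = 2.281834; exercise = 0.850000; V(0,0) = max -> 2.281834


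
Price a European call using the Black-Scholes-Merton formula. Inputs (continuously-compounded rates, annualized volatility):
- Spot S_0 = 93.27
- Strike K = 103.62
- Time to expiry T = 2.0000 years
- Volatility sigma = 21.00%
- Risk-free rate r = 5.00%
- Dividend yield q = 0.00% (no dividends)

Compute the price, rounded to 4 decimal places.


d1 = (ln(S/K) + (r - q + 0.5*sigma^2) * T) / (sigma * sqrt(T)) = 0.13087587
d2 = d1 - sigma * sqrt(T) = -0.16610897
exp(-rT) = 0.90483742; exp(-qT) = 1.00000000
C = S_0 * exp(-qT) * N(d1) - K * exp(-rT) * N(d2)
N(d1) = 0.55206325; N(d2) = 0.43403560
C = 93.2700 * 1.00000000 * 0.55206325 - 103.6200 * 0.90483742 * 0.43403560 = 10.7961

Answer: Price = 10.7961


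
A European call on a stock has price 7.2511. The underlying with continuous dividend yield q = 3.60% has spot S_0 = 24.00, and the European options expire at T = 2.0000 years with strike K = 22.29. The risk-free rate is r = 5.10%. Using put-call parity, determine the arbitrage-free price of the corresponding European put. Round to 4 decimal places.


Put-call parity: C - P = S_0 * exp(-qT) - K * exp(-rT).
S_0 * exp(-qT) = 24.0000 * 0.93053090 = 22.33274150
K * exp(-rT) = 22.2900 * 0.90302955 = 20.12852871
P = C - S*exp(-qT) + K*exp(-rT)
P = 7.2511 - 22.33274150 + 20.12852871 = 5.0469

Answer: Put price = 5.0469


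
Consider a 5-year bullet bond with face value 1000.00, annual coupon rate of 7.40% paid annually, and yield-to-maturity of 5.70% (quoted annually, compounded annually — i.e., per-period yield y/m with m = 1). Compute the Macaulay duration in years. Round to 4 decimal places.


Answer: Macaulay duration = 4.3813 years

Derivation:
Coupon per period c = face * coupon_rate / m = 74.000000
Periods per year m = 1; per-period yield y/m = 0.057000
Number of cashflows N = 5
Cashflows (t years, CF_t, discount factor 1/(1+y/m)^(m*t), PV):
  t = 1.0000: CF_t = 74.000000, DF = 0.946074, PV = 70.009461
  t = 2.0000: CF_t = 74.000000, DF = 0.895056, PV = 66.234116
  t = 3.0000: CF_t = 74.000000, DF = 0.846789, PV = 62.662362
  t = 4.0000: CF_t = 74.000000, DF = 0.801125, PV = 59.283218
  t = 5.0000: CF_t = 1074.000000, DF = 0.757923, PV = 814.009259
Price P = sum_t PV_t = 1072.198415
Macaulay numerator sum_t t * PV_t:
  t * PV_t at t = 1.0000: 70.009461
  t * PV_t at t = 2.0000: 132.468232
  t * PV_t at t = 3.0000: 187.987085
  t * PV_t at t = 4.0000: 237.132872
  t * PV_t at t = 5.0000: 4070.046295
Macaulay duration D = (sum_t t * PV_t) / P = 4697.643945 / 1072.198415 = 4.381320


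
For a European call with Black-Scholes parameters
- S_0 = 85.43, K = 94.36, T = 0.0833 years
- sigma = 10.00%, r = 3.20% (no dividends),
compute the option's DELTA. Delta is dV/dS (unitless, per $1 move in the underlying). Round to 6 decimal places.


Answer: Delta = 0.000422

Derivation:
d1 = -3.3379078825; d2 = -3.3667696218
phi(d1) = 0.0015189241; exp(-qT) = 1.0000000000; exp(-rT) = 0.9973379496
N(d1) = 0.0004220586
Delta = exp(-qT) * N(d1) = 1.0000000000 * 0.0004220586 = 0.000422


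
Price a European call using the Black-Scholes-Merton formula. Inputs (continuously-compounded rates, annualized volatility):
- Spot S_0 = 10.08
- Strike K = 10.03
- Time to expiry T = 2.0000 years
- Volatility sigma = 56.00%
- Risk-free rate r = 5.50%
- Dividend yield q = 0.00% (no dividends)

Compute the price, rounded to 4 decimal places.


Answer: Price = 3.5115

Derivation:
d1 = (ln(S/K) + (r - q + 0.5*sigma^2) * T) / (sigma * sqrt(T)) = 0.54115470
d2 = d1 - sigma * sqrt(T) = -0.25080489
exp(-rT) = 0.89583414; exp(-qT) = 1.00000000
C = S_0 * exp(-qT) * N(d1) - K * exp(-rT) * N(d2)
N(d1) = 0.70579952; N(d2) = 0.40098248
C = 10.0800 * 1.00000000 * 0.70579952 - 10.0300 * 0.89583414 * 0.40098248 = 3.5115


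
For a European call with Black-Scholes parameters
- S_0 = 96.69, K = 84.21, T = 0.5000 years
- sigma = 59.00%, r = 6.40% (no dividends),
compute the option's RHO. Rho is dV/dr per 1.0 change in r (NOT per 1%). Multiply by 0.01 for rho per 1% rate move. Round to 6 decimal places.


Answer: Rho = 23.611397

Derivation:
d1 = 0.6165523029; d2 = 0.1993593020
phi(d1) = 0.3298864072; exp(-qT) = 1.0000000000; exp(-rT) = 0.9685065821
N(d2) = 0.5790091531
Rho = K*T*exp(-rT)*N(d2) = 84.2100 * 0.5000 * 0.9685065821 * 0.5790091531 = 23.611397


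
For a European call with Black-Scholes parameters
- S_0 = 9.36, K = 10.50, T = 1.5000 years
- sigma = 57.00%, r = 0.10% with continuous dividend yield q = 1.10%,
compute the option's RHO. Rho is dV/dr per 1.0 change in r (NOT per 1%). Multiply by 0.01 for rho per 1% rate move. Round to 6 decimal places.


d1 = 0.1629340891; d2 = -0.5351704876
phi(d1) = 0.3936818072; exp(-qT) = 0.9836353794; exp(-rT) = 0.9985011244
N(d2) = 0.2962659859
Rho = K*T*exp(-rT)*N(d2) = 10.5000 * 1.5000 * 0.9985011244 * 0.2962659859 = 4.659195

Answer: Rho = 4.659195


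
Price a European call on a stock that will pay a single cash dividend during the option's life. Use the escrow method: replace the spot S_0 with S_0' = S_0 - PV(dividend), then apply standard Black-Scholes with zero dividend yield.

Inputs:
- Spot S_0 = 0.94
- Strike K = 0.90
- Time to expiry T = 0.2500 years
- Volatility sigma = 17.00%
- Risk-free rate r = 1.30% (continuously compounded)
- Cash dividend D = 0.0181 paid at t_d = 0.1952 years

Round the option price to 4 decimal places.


Answer: Price = 0.0448

Derivation:
PV(D) = D * exp(-r * t_d) = 0.0181 * 0.99746562 = 0.01805413
S_0' = S_0 - PV(D) = 0.9400 - 0.01805413 = 0.92194587
d1 = (ln(S_0'/K) + (r + sigma^2/2)*T) / (sigma*sqrt(T)) = 0.36416767
d2 = d1 - sigma*sqrt(T) = 0.27916767
exp(-rT) = 0.99675528
N(d1) = 0.64213360; N(d2) = 0.60994192
C = S_0' * N(d1) - K * exp(-rT) * N(d2) = 0.92194587 * 0.64213360 - 0.9000 * 0.99675528 * 0.60994192 = 0.0448


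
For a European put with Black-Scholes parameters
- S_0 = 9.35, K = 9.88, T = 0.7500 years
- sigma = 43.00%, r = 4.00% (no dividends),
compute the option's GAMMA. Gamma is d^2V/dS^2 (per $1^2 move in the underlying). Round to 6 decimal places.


d1 = 0.1186960496; d2 = -0.2536948740
phi(d1) = 0.3961418561; exp(-qT) = 1.0000000000; exp(-rT) = 0.9704455335
Gamma = exp(-qT) * phi(d1) / (S * sigma * sqrt(T)) = 1.0000000000 * 0.3961418561 / (9.3500 * 0.4300 * 0.8660254038) = 0.113773

Answer: Gamma = 0.113773


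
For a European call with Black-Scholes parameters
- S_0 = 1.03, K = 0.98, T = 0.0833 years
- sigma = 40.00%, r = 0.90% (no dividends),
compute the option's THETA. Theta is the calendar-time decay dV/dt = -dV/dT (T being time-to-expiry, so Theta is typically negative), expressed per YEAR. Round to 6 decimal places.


Answer: Theta = -0.257591

Derivation:
d1 = 0.4952508995; d2 = 0.3798039420
phi(d1) = 0.3528983373; exp(-qT) = 1.0000000000; exp(-rT) = 0.9992505810
Theta = -S*exp(-qT)*phi(d1)*sigma/(2*sqrt(T)) - r*K*exp(-rT)*N(d2) + q*S*exp(-qT)*N(d1)
N(d1) = 0.6897884873; N(d2) = 0.6479545220; sqrt(T) = 0.2886173938
Term 1 = -1.0300 * 1.0000000000 * 0.3528983373 * 0.4000 / (2 * 0.2886173938) = -0.2518803754
Term 2 = -0.0090 * 0.9800 * 0.9992505810 * 0.6479545220 = -0.0057106760
Term 3 = 0 (no dividend yield, q = 0)
Theta = -0.2518803754 + (-0.0057106760) + (0.0000000000) = -0.257591


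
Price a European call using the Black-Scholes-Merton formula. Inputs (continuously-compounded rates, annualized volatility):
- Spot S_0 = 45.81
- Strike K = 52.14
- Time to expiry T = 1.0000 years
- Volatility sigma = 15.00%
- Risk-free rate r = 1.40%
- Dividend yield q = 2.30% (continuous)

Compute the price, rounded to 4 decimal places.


d1 = (ln(S/K) + (r - q + 0.5*sigma^2) * T) / (sigma * sqrt(T)) = -0.84786667
d2 = d1 - sigma * sqrt(T) = -0.99786667
exp(-rT) = 0.98609754; exp(-qT) = 0.97726248
C = S_0 * exp(-qT) * N(d1) - K * exp(-rT) * N(d2)
N(d1) = 0.19825611; N(d2) = 0.15917201
C = 45.8100 * 0.97726248 * 0.19825611 - 52.1400 * 0.98609754 * 0.15917201 = 0.6918

Answer: Price = 0.6918


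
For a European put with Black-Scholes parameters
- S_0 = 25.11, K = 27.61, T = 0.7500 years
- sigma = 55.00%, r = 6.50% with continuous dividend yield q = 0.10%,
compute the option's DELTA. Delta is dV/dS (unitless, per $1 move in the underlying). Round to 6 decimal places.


d1 = 0.1396676376; d2 = -0.3366463345
phi(d1) = 0.3950701015; exp(-qT) = 0.9992502812; exp(-rT) = 0.9524192047
N(-d1) = 0.4444612986
Delta = -exp(-qT) * N(-d1) = -0.9992502812 * 0.4444612986 = -0.444128

Answer: Delta = -0.444128


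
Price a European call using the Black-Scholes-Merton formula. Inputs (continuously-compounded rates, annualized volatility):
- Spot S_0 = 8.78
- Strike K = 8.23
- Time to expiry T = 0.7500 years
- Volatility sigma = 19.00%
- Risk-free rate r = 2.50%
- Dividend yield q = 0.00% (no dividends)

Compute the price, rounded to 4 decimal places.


Answer: Price = 0.9735

Derivation:
d1 = (ln(S/K) + (r - q + 0.5*sigma^2) * T) / (sigma * sqrt(T)) = 0.58937066
d2 = d1 - sigma * sqrt(T) = 0.42482583
exp(-rT) = 0.98142469; exp(-qT) = 1.00000000
C = S_0 * exp(-qT) * N(d1) - K * exp(-rT) * N(d2)
N(d1) = 0.72219367; N(d2) = 0.66451818
C = 8.7800 * 1.00000000 * 0.72219367 - 8.2300 * 0.98142469 * 0.66451818 = 0.9735


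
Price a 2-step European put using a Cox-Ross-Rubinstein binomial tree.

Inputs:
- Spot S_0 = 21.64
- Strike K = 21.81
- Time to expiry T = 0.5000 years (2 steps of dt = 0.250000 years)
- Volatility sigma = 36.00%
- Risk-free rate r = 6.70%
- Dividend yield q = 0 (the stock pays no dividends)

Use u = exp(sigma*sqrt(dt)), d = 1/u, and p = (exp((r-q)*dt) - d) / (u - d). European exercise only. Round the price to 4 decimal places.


dt = T/N = 0.250000
u = exp(sigma*sqrt(dt)) = 1.197217; d = 1/u = 0.835270
p = (exp((r-q)*dt) - d) / (u - d) = 0.501788
Discount per step: exp(-r*dt) = 0.983390
Stock lattice S(k, i) with i counting down-moves:
  k=0: S(0,0) = 21.6400
  k=1: S(1,0) = 25.9078; S(1,1) = 18.0752
  k=2: S(2,0) = 31.0172; S(2,1) = 21.6400; S(2,2) = 15.0977
Terminal payoffs V(N, i) = max(K - S_T, 0):
  V(2,0) = 0.000000; V(2,1) = 0.170000; V(2,2) = 6.712284
Backward induction: V(k, i) = exp(-r*dt) * [p * V(k+1, i) + (1-p) * V(k+1, i+1)].
  V(1,0) = exp(-r*dt) * [p*0.000000 + (1-p)*0.170000] = 0.083289
  V(1,1) = exp(-r*dt) * [p*0.170000 + (1-p)*6.712284] = 3.372478
  V(0,0) = exp(-r*dt) * [p*0.083289 + (1-p)*3.372478] = 1.693398

Answer: Price = V(0,0) = 1.6934


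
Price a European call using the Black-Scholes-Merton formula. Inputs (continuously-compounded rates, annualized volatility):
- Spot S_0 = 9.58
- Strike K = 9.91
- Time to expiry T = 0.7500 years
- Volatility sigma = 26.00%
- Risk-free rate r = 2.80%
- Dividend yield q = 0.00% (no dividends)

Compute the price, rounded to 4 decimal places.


Answer: Price = 0.8037

Derivation:
d1 = (ln(S/K) + (r - q + 0.5*sigma^2) * T) / (sigma * sqrt(T)) = 0.05544003
d2 = d1 - sigma * sqrt(T) = -0.16972657
exp(-rT) = 0.97921896; exp(-qT) = 1.00000000
C = S_0 * exp(-qT) * N(d1) - K * exp(-rT) * N(d2)
N(d1) = 0.52210605; N(d2) = 0.43261259
C = 9.5800 * 1.00000000 * 0.52210605 - 9.9100 * 0.97921896 * 0.43261259 = 0.8037


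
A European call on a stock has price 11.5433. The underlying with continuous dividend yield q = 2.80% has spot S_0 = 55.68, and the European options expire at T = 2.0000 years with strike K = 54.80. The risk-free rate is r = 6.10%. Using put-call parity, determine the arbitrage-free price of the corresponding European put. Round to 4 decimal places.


Put-call parity: C - P = S_0 * exp(-qT) - K * exp(-rT).
S_0 * exp(-qT) = 55.6800 * 0.94553914 = 52.64761909
K * exp(-rT) = 54.8000 * 0.88514837 = 48.50613059
P = C - S*exp(-qT) + K*exp(-rT)
P = 11.5433 - 52.64761909 + 48.50613059 = 7.4018

Answer: Put price = 7.4018


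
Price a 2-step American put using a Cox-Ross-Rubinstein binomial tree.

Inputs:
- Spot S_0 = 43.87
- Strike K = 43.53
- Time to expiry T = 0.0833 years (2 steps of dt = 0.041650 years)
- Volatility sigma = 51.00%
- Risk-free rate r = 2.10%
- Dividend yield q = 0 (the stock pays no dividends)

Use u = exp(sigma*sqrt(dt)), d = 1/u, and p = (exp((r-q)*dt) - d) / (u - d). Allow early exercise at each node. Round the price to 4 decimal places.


Answer: Price = V(0,0) = 2.1484

Derivation:
dt = T/N = 0.041650
u = exp(sigma*sqrt(dt)) = 1.109692; d = 1/u = 0.901151
p = (exp((r-q)*dt) - d) / (u - d) = 0.478199
Discount per step: exp(-r*dt) = 0.999126
Stock lattice S(k, i) with i counting down-moves:
  k=0: S(0,0) = 43.8700
  k=1: S(1,0) = 48.6822; S(1,1) = 39.5335
  k=2: S(2,0) = 54.0222; S(2,1) = 43.8700; S(2,2) = 35.6256
Terminal payoffs V(N, i) = max(K - S_T, 0):
  V(2,0) = 0.000000; V(2,1) = 0.000000; V(2,2) = 7.904355
Backward induction: V(k, i) = exp(-r*dt) * [p * V(k+1, i) + (1-p) * V(k+1, i+1)]; then take max(V_cont, immediate exercise) for American.
  V(1,0) = exp(-r*dt) * [p*0.000000 + (1-p)*0.000000] = 0.000000; exercise = 0.000000; V(1,0) = max -> 0.000000
  V(1,1) = exp(-r*dt) * [p*0.000000 + (1-p)*7.904355] = 4.120896; exercise = 3.996508; V(1,1) = max -> 4.120896
  V(0,0) = exp(-r*dt) * [p*0.000000 + (1-p)*4.120896] = 2.148409; exercise = 0.000000; V(0,0) = max -> 2.148409


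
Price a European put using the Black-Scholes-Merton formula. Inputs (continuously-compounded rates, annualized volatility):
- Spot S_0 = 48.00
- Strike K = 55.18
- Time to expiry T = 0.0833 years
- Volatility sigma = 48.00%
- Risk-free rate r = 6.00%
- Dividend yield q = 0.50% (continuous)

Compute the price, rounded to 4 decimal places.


Answer: Price = 7.5473

Derivation:
d1 = (ln(S/K) + (r - q + 0.5*sigma^2) * T) / (sigma * sqrt(T)) = -0.90389200
d2 = d1 - sigma * sqrt(T) = -1.04242835
exp(-rT) = 0.99501447; exp(-qT) = 0.99958359
P = K * exp(-rT) * N(-d2) - S_0 * exp(-qT) * N(-d1)
N(-d1) = 0.81697366; N(-d2) = 0.85139344
P = 55.1800 * 0.99501447 * 0.85139344 - 48.0000 * 0.99958359 * 0.81697366 = 7.5473


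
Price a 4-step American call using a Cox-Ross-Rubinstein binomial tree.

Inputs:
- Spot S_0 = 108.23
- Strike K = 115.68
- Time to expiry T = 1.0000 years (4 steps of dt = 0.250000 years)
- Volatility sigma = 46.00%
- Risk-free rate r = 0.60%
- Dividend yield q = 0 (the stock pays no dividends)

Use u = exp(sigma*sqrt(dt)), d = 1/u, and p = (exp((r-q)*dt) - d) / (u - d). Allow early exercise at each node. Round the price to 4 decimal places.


Answer: Price = V(0,0) = 17.0277

Derivation:
dt = T/N = 0.250000
u = exp(sigma*sqrt(dt)) = 1.258600; d = 1/u = 0.794534
p = (exp((r-q)*dt) - d) / (u - d) = 0.445987
Discount per step: exp(-r*dt) = 0.998501
Stock lattice S(k, i) with i counting down-moves:
  k=0: S(0,0) = 108.2300
  k=1: S(1,0) = 136.2183; S(1,1) = 85.9924
  k=2: S(2,0) = 171.4443; S(2,1) = 108.2300; S(2,2) = 68.3238
  k=3: S(3,0) = 215.7798; S(3,1) = 136.2183; S(3,2) = 85.9924; S(3,3) = 54.2856
  k=4: S(4,0) = 271.5805; S(4,1) = 171.4443; S(4,2) = 108.2300; S(4,3) = 68.3238; S(4,4) = 43.1317
Terminal payoffs V(N, i) = max(S_T - K, 0):
  V(4,0) = 155.900499; V(4,1) = 55.764327; V(4,2) = 0.000000; V(4,3) = 0.000000; V(4,4) = 0.000000
Backward induction: V(k, i) = exp(-r*dt) * [p * V(k+1, i) + (1-p) * V(k+1, i+1)]; then take max(V_cont, immediate exercise) for American.
  V(3,0) = exp(-r*dt) * [p*155.900499 + (1-p)*55.764327] = 100.273222; exercise = 100.099832; V(3,0) = max -> 100.273222
  V(3,1) = exp(-r*dt) * [p*55.764327 + (1-p)*0.000000] = 24.832880; exercise = 20.538279; V(3,1) = max -> 24.832880
  V(3,2) = exp(-r*dt) * [p*0.000000 + (1-p)*0.000000] = 0.000000; exercise = 0.000000; V(3,2) = max -> 0.000000
  V(3,3) = exp(-r*dt) * [p*0.000000 + (1-p)*0.000000] = 0.000000; exercise = 0.000000; V(3,3) = max -> 0.000000
  V(2,0) = exp(-r*dt) * [p*100.273222 + (1-p)*24.832880] = 58.390630; exercise = 55.764327; V(2,0) = max -> 58.390630
  V(2,1) = exp(-r*dt) * [p*24.832880 + (1-p)*0.000000] = 11.058538; exercise = 0.000000; V(2,1) = max -> 11.058538
  V(2,2) = exp(-r*dt) * [p*0.000000 + (1-p)*0.000000] = 0.000000; exercise = 0.000000; V(2,2) = max -> 0.000000
  V(1,0) = exp(-r*dt) * [p*58.390630 + (1-p)*11.058538] = 32.119814; exercise = 20.538279; V(1,0) = max -> 32.119814
  V(1,1) = exp(-r*dt) * [p*11.058538 + (1-p)*0.000000] = 4.924570; exercise = 0.000000; V(1,1) = max -> 4.924570
  V(0,0) = exp(-r*dt) * [p*32.119814 + (1-p)*4.924570] = 17.027731; exercise = 0.000000; V(0,0) = max -> 17.027731


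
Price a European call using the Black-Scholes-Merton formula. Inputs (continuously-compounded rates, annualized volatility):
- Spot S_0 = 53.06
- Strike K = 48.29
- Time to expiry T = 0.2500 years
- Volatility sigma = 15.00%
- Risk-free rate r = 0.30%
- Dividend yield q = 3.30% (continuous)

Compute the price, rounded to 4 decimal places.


d1 = (ln(S/K) + (r - q + 0.5*sigma^2) * T) / (sigma * sqrt(T)) = 1.19348465
d2 = d1 - sigma * sqrt(T) = 1.11848465
exp(-rT) = 0.99925028; exp(-qT) = 0.99178394
C = S_0 * exp(-qT) * N(d1) - K * exp(-rT) * N(d2)
N(d1) = 0.88366019; N(d2) = 0.86831997
C = 53.0600 * 0.99178394 * 0.88366019 - 48.2900 * 0.99925028 * 0.86831997 = 4.6020

Answer: Price = 4.6020


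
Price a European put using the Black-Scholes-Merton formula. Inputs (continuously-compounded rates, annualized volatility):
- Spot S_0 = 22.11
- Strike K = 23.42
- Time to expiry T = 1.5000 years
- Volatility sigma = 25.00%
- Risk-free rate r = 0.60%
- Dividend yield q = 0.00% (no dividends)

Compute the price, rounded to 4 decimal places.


d1 = (ln(S/K) + (r - q + 0.5*sigma^2) * T) / (sigma * sqrt(T)) = -0.00550437
d2 = d1 - sigma * sqrt(T) = -0.31169059
exp(-rT) = 0.99104038; exp(-qT) = 1.00000000
P = K * exp(-rT) * N(-d2) - S_0 * exp(-qT) * N(-d1)
N(-d1) = 0.50219592; N(-d2) = 0.62236216
P = 23.4200 * 0.99104038 * 0.62236216 - 22.1100 * 1.00000000 * 0.50219592 = 3.3416

Answer: Price = 3.3416


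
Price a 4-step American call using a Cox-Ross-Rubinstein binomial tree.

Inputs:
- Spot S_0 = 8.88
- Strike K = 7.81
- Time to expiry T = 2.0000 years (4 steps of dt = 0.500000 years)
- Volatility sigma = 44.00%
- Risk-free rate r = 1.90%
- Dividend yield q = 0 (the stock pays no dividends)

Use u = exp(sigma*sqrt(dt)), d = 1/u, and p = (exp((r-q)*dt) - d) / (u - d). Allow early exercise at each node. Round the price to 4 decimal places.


Answer: Price = V(0,0) = 2.7773

Derivation:
dt = T/N = 0.500000
u = exp(sigma*sqrt(dt)) = 1.364963; d = 1/u = 0.732621
p = (exp((r-q)*dt) - d) / (u - d) = 0.437935
Discount per step: exp(-r*dt) = 0.990545
Stock lattice S(k, i) with i counting down-moves:
  k=0: S(0,0) = 8.8800
  k=1: S(1,0) = 12.1209; S(1,1) = 6.5057
  k=2: S(2,0) = 16.5445; S(2,1) = 8.8800; S(2,2) = 4.7662
  k=3: S(3,0) = 22.5827; S(3,1) = 12.1209; S(3,2) = 6.5057; S(3,3) = 3.4918
  k=4: S(4,0) = 30.8245; S(4,1) = 16.5445; S(4,2) = 8.8800; S(4,3) = 4.7662; S(4,4) = 2.5582
Terminal payoffs V(N, i) = max(S_T - K, 0):
  V(4,0) = 23.014490; V(4,1) = 8.734530; V(4,2) = 1.070000; V(4,3) = 0.000000; V(4,4) = 0.000000
Backward induction: V(k, i) = exp(-r*dt) * [p * V(k+1, i) + (1-p) * V(k+1, i+1)]; then take max(V_cont, immediate exercise) for American.
  V(3,0) = exp(-r*dt) * [p*23.014490 + (1-p)*8.734530] = 14.846507; exercise = 14.772663; V(3,0) = max -> 14.846507
  V(3,1) = exp(-r*dt) * [p*8.734530 + (1-p)*1.070000] = 4.384711; exercise = 4.310867; V(3,1) = max -> 4.384711
  V(3,2) = exp(-r*dt) * [p*1.070000 + (1-p)*0.000000] = 0.464160; exercise = 0.000000; V(3,2) = max -> 0.464160
  V(3,3) = exp(-r*dt) * [p*0.000000 + (1-p)*0.000000] = 0.000000; exercise = 0.000000; V(3,3) = max -> 0.000000
  V(2,0) = exp(-r*dt) * [p*14.846507 + (1-p)*4.384711] = 8.881519; exercise = 8.734530; V(2,0) = max -> 8.881519
  V(2,1) = exp(-r*dt) * [p*4.384711 + (1-p)*0.464160] = 2.160483; exercise = 1.070000; V(2,1) = max -> 2.160483
  V(2,2) = exp(-r*dt) * [p*0.464160 + (1-p)*0.000000] = 0.201350; exercise = 0.000000; V(2,2) = max -> 0.201350
  V(1,0) = exp(-r*dt) * [p*8.881519 + (1-p)*2.160483] = 5.055602; exercise = 4.310867; V(1,0) = max -> 5.055602
  V(1,1) = exp(-r*dt) * [p*2.160483 + (1-p)*0.201350] = 1.049306; exercise = 0.000000; V(1,1) = max -> 1.049306
  V(0,0) = exp(-r*dt) * [p*5.055602 + (1-p)*1.049306] = 2.777292; exercise = 1.070000; V(0,0) = max -> 2.777292


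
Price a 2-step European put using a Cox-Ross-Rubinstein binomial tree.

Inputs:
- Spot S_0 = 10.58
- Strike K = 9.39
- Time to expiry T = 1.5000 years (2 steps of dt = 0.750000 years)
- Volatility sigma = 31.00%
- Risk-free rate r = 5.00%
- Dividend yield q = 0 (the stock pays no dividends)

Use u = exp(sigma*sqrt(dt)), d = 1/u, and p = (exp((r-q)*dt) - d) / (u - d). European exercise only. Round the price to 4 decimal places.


Answer: Price = V(0,0) = 0.7328

Derivation:
dt = T/N = 0.750000
u = exp(sigma*sqrt(dt)) = 1.307959; d = 1/u = 0.764550
p = (exp((r-q)*dt) - d) / (u - d) = 0.503602
Discount per step: exp(-r*dt) = 0.963194
Stock lattice S(k, i) with i counting down-moves:
  k=0: S(0,0) = 10.5800
  k=1: S(1,0) = 13.8382; S(1,1) = 8.0889
  k=2: S(2,0) = 18.0998; S(2,1) = 10.5800; S(2,2) = 6.1844
Terminal payoffs V(N, i) = max(K - S_T, 0):
  V(2,0) = 0.000000; V(2,1) = 0.000000; V(2,2) = 3.205602
Backward induction: V(k, i) = exp(-r*dt) * [p * V(k+1, i) + (1-p) * V(k+1, i+1)].
  V(1,0) = exp(-r*dt) * [p*0.000000 + (1-p)*0.000000] = 0.000000
  V(1,1) = exp(-r*dt) * [p*0.000000 + (1-p)*3.205602] = 1.532686
  V(0,0) = exp(-r*dt) * [p*0.000000 + (1-p)*1.532686] = 0.732819


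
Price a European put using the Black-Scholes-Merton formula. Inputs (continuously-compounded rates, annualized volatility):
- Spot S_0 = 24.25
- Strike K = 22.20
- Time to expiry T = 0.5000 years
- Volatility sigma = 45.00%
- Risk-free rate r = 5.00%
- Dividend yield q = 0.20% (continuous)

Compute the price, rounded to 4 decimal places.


d1 = (ln(S/K) + (r - q + 0.5*sigma^2) * T) / (sigma * sqrt(T)) = 0.51210033
d2 = d1 - sigma * sqrt(T) = 0.19390228
exp(-rT) = 0.97530991; exp(-qT) = 0.99900050
P = K * exp(-rT) * N(-d2) - S_0 * exp(-qT) * N(-d1)
N(-d1) = 0.30429040; N(-d2) = 0.42312620
P = 22.2000 * 0.97530991 * 0.42312620 - 24.2500 * 0.99900050 * 0.30429040 = 1.7898

Answer: Price = 1.7898


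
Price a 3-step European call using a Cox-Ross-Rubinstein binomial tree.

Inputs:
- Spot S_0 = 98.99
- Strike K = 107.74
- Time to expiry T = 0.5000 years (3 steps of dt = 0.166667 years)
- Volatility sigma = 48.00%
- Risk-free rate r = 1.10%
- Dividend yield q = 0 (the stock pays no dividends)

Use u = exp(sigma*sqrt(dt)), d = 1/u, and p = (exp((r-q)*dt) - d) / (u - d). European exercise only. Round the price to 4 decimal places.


dt = T/N = 0.166667
u = exp(sigma*sqrt(dt)) = 1.216477; d = 1/u = 0.822046
p = (exp((r-q)*dt) - d) / (u - d) = 0.455819
Discount per step: exp(-r*dt) = 0.998168
Stock lattice S(k, i) with i counting down-moves:
  k=0: S(0,0) = 98.9900
  k=1: S(1,0) = 120.4191; S(1,1) = 81.3743
  k=2: S(2,0) = 146.4871; S(2,1) = 98.9900; S(2,2) = 66.8934
  k=3: S(3,0) = 178.1982; S(3,1) = 120.4191; S(3,2) = 81.3743; S(3,3) = 54.9894
Terminal payoffs V(N, i) = max(S_T - K, 0):
  V(3,0) = 70.458193; V(3,1) = 12.679083; V(3,2) = 0.000000; V(3,3) = 0.000000
Backward induction: V(k, i) = exp(-r*dt) * [p * V(k+1, i) + (1-p) * V(k+1, i+1)].
  V(2,0) = exp(-r*dt) * [p*70.458193 + (1-p)*12.679083] = 38.944417
  V(2,1) = exp(-r*dt) * [p*12.679083 + (1-p)*0.000000] = 5.768777
  V(2,2) = exp(-r*dt) * [p*0.000000 + (1-p)*0.000000] = 0.000000
  V(1,0) = exp(-r*dt) * [p*38.944417 + (1-p)*5.768777] = 20.852588
  V(1,1) = exp(-r*dt) * [p*5.768777 + (1-p)*0.000000] = 2.624700
  V(0,0) = exp(-r*dt) * [p*20.852588 + (1-p)*2.624700] = 10.913286

Answer: Price = V(0,0) = 10.9133
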